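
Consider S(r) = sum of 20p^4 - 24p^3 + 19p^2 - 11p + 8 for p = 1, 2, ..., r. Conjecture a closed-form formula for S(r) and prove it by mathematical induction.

S(r) = r(4r^4 + 4r^3 + r^2 - 2r + 5)

We claim S(r) = r(4r^4 + 4r^3 + r^2 - 2r + 5) for all r ≥ 1.
When r = 1: S(1) = 12, and the closed form gives 12. They agree.
Inductive step: assume the claim holds for r = p, so S(p) = p(4p^4 + 4p^3 + p^2 - 2p + 5).
Then S(p+1) = S(p) + (20p^4 + 56p^3 + 67p^2 + 35p + 12) = (p(4p^4 + 4p^3 + p^2 - 2p + 5)) + (20p^4 + 56p^3 + 67p^2 + 35p + 12).
Simplifying, S(p+1) = (p + 1)(4p^4 + 20p^3 + 37p^2 + 28p + 12) = (p+1)(4(p+1)^4 + 4(p+1)^3 + (p+1)^2 - 2(p+1) + 5),
which is the closed form with r = p+1.
By the principle of mathematical induction, the result holds for all r ≥ 1.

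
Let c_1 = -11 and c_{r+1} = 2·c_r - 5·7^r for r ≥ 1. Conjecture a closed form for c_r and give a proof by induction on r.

Computing the first terms: c_1 = -11, c_2 = -57, c_3 = -359. This suggests c_r = -2^(r + 1) - 7^r.
When r = 1: the formula gives -11 = -11 = c_1.
Inductive step: assume the claim holds for r = p, so c_p = -2^(p + 1) - 7^p.
Then c_{p+1} = 2·c_p - 5·7^p = 2·(-2^(p + 1) - 7^p) - 5·7^p = -2^(p + 2) - 7^(p + 1) = -2^((p+1) + 1) - 7^(p+1),
which is the claimed formula at r = p+1.
Hence, by induction on r, the claim holds for every r ≥ 1.

c_r = -2^(r + 1) - 7^r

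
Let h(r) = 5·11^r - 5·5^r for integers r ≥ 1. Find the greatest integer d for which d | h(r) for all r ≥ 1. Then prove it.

Computing the first values: h(1) = 30 and h(2) = 480; gcd(30, 480) = 30, so d ≤ 30.
We prove 30 | 5·11^r - 5·5^r for all r ≥ 1 by induction on r.
Base step (r = 1): h(1) = 30 = 30·(1), so 30 | h(1).
Inductive step: suppose the statement holds for some p ≥ 1, i.e. 30 | h(p). Then
h(p+1) − 11·h(p) = (5·11^(p+1) - 5·5^(p+1)) − 11·(5·11^p - 5·5^p) = (-5)·5^p·(5 − 11) = (30)·5^p. Since 30 | h(p) by the inductive hypothesis, 30 | 11·h(p); and 30 | 30 since 30 = 30·1. Therefore 30 | h(p+1).
By the principle of mathematical induction, the result holds for all r ≥ 1.
Therefore the largest such d is 30.

d = 30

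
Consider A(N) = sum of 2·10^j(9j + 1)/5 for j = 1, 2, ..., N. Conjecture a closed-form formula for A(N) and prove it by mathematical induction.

We claim A(N) = 4·10^N·N for all N ≥ 1.
Base step (N = 1): A(1) = 40, and the closed form gives 40. They agree.
Inductive step: suppose the statement holds for some j ≥ 1, so A(j) = 4·10^j·j.
Then A(j+1) = A(j) + (10^j(36j + 40)) = (4·10^j·j) + (10^j(36j + 40)).
Simplifying, A(j+1) = 40·10^j(j + 1) = 4·10^(j+1)·(j+1),
which is the closed form with N = j+1.
By the principle of mathematical induction, the result holds for all N ≥ 1.

A(N) = 4·10^N·N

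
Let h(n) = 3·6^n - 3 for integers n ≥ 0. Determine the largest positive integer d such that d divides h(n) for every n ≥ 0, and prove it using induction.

Computing the first values: h(0) = 0 and h(1) = 15; gcd(0, 15) = 15, so d ≤ 15.
We prove 15 | 3·6^n - 3 for all n ≥ 0 by induction on n.
When n = 0: h(0) = 0 = 15·(0), so 15 | h(0).
For the inductive step, assume it holds for an arbitrary i ≥ 0, i.e. 15 | h(i). Then
h(i+1) = 3·6^(i+1) - 3 = 6·(3·6^i - 3) + 15 = 6·h(i) + 15. The first term is divisible by 15 by the inductive hypothesis, and 15 is divisible by 15. Hence 15 | h(i+1).
By the principle of mathematical induction, the result holds for all n ≥ 0.
Therefore the largest such d is 15.

d = 15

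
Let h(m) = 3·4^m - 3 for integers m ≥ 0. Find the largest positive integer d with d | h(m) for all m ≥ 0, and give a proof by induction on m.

d = 9

Computing the first values: h(0) = 0 and h(1) = 9; gcd(0, 9) = 9, so d ≤ 9.
We prove 9 | 3·4^m - 3 for all m ≥ 0 by induction on m.
Base step (m = 0): h(0) = 0 = 9·(0), so 9 | h(0).
Inductive step: assume the claim holds for m = j, i.e. 9 | h(j). Then
h(j+1) = 3·4^(j+1) - 3 = 4·(3·4^j - 3) + 9 = 4·h(j) + 9. The first term is divisible by 9 by the inductive hypothesis, and 9 is divisible by 9. Hence 9 | h(j+1).
Hence, by induction on m, the claim holds for every m ≥ 0.
Therefore the largest such d is 9.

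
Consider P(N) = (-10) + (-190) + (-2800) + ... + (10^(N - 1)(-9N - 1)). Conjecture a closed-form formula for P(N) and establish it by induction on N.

We claim P(N) = -10^N·N for all N ≥ 1.
For the base case N = 1: P(1) = -10, and the closed form gives -10. They agree.
Inductive step: assume the claim holds for N = r, so P(r) = -10^r·r.
Then P(r+1) = P(r) + (10^r(-9r - 10)) = (-10^r·r) + (10^r(-9r - 10)).
Simplifying, P(r+1) = 10^(r + 1)(-r - 1) = -10^(r+1)·(r+1),
which is the closed form with N = r+1.
This completes the induction.

P(N) = -10^N·N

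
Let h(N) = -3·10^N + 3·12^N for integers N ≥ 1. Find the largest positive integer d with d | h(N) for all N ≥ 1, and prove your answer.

d = 6

Computing the first values: h(1) = 6 and h(2) = 132; gcd(6, 132) = 6, so d ≤ 6.
We prove 6 | -3·10^N + 3·12^N for all N ≥ 1 by induction on N.
For the base case N = 1: h(1) = 6 = 6·(1), so 6 | h(1).
Suppose the result is true for N = j, i.e. 6 | h(j). Then
h(j+1) − 12·h(j) = (-3·10^(j+1) + 3·12^(j+1)) − 12·(-3·10^j + 3·12^j) = (-3)·10^j·(10 − 12) = (6)·10^j. Since 6 | h(j) by the inductive hypothesis, 6 | 12·h(j); and 6 | 6 since 6 = 6·1. Therefore 6 | h(j+1).
This completes the induction.
Therefore the largest such d is 6.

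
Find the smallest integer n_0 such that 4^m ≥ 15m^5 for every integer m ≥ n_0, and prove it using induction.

At m = 10: 1048576 < 1500000, so the inequality fails and n_0 ≥ 11. We prove 4^m ≥ 15m^5 for all m ≥ 11.
Base step (m = 11): 4^m = 4194304 and 15m^5 = 2415765, so 4194304 ≥ 2415765.
Inductive step: suppose the statement holds for some k ≥ 11, so 4^k ≥ 15k^5.
Then 4^(k + 1) = 4·(4^k) ≥ 4·(15k^5).
Also, for k ≥ 11 we have 4·(15k^5) ≥ 15(k+1)^5, since 4 ≥ (1 + 1/k)^5 for all k ≥ 11.
Combining, 4^(k + 1) ≥ 15(k+1)^5.
By induction, the statement is established for all m ≥ 11.
Hence the smallest such n_0 is 11.

n_0 = 11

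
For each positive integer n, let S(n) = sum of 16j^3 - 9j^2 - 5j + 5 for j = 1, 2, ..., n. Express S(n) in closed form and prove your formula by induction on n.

We claim S(n) = n(4n^3 + 5n^2 - 3n + 1) for all n ≥ 1.
When n = 1: S(1) = 7, and the closed form gives 7. They agree.
Inductive step: assume the claim holds for n = j, so S(j) = j(4j^3 + 5j^2 - 3j + 1).
Then S(j+1) = S(j) + (16j^3 + 39j^2 + 25j + 7) = (j(4j^3 + 5j^2 - 3j + 1)) + (16j^3 + 39j^2 + 25j + 7).
Simplifying, S(j+1) = (j + 1)(4j^3 + 17j^2 + 19j + 7) = (j+1)(4(j+1)^3 + 5(j+1)^2 - 3(j+1) + 1),
which is the closed form with n = j+1.
This completes the induction.

S(n) = n(4n^3 + 5n^2 - 3n + 1)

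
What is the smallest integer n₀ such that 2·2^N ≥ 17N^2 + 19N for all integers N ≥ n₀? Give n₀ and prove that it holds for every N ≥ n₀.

n₀ = 10

At N = 9: 1024 < 1548, so the inequality fails and n₀ ≥ 10. We prove 2·2^N ≥ 17N^2 + 19N for all N ≥ 10.
For the base case N = 10: 2·2^N = 2048 and 17N^2 + 19N = 1890, so 2048 ≥ 1890.
Inductive step: assume the claim holds for N = i, so 2·2^i ≥ 17i^2 + 19i.
Then 2·2^(i + 1) = 2·(2·2^i) ≥ 2·(17i^2 + 19i).
Also, for i ≥ 10 we have 2·(17i^2 + 19i) ≥ 17(i+1)^2 + 19(i+1), since 2·(17i^2 + 19i) − (17(i+1)^2 + 19(i+1)) = 17i^2 - 15i - 36, which is nonnegative for all i ≥ 10.
Combining, 2·2^(i + 1) ≥ 17(i+1)^2 + 19(i+1).
Hence, by induction on N, the claim holds for every N ≥ 10.
Hence the smallest such n₀ is 10.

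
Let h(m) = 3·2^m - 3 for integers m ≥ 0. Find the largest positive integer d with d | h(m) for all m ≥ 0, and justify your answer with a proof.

Computing the first values: h(0) = 0 and h(1) = 3; gcd(0, 3) = 3, so d ≤ 3.
We prove 3 | 3·2^m - 3 for all m ≥ 0 by induction on m.
When m = 0: h(0) = 0 = 3·(0), so 3 | h(0).
Suppose the result is true for m = j, i.e. 3 | h(j). Then
h(j+1) = 3·2^(j+1) - 3 = 2·(3·2^j - 3) + 3 = 2·h(j) + 3. The first term is divisible by 3 by the inductive hypothesis, and 3 is divisible by 3. Hence 3 | h(j+1).
By induction, the statement is established for all m ≥ 0.
Therefore the largest such d is 3.

d = 3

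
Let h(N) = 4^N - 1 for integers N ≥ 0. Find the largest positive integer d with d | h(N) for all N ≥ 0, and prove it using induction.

d = 3

Computing the first values: h(0) = 0 and h(1) = 3; gcd(0, 3) = 3, so d ≤ 3.
We prove 3 | 4^N - 1 for all N ≥ 0 by induction on N.
When N = 0: h(0) = 0 = 3·(0), so 3 | h(0).
For the inductive step, assume it holds for an arbitrary j ≥ 0, i.e. 3 | h(j). Then
h(j+1) = 4^(j+1) - 1 = 4·(4^j - 1) + 3 = 4·h(j) + 3. The first term is divisible by 3 by the inductive hypothesis, and 3 is divisible by 3. Hence 3 | h(j+1).
By induction, the statement is established for all N ≥ 0.
Therefore the largest such d is 3.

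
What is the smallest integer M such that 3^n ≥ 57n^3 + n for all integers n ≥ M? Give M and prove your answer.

M = 10

At n = 9: 19683 < 41562, so the inequality fails and M ≥ 10. We prove 3^n ≥ 57n^3 + n for all n ≥ 10.
For the base case n = 10: 3^n = 59049 and 57n^3 + n = 57010, so 59049 ≥ 57010.
Inductive step: suppose the statement holds for some m ≥ 10, so 3^m ≥ 57m^3 + m.
Then 3^(m + 1) = 3·(3^m) ≥ 3·(57m^3 + m).
Also, for m ≥ 10 we have 3·(57m^3 + m) ≥ 57(m+1)^3 + (m+1), since 3·(57m^3 + m) − (57(m+1)^3 + (m+1)) = 114m^3 - 171m^2 - 169m - 58, which is nonnegative for all m ≥ 10.
Combining, 3^(m + 1) ≥ 57(m+1)^3 + (m+1).
By the principle of mathematical induction, the result holds for all n ≥ 10.
Hence the smallest such M is 10.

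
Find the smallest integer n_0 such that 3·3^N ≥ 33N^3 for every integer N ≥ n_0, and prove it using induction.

At N = 7: 6561 < 11319, so the inequality fails and n_0 ≥ 8. We prove 3·3^N ≥ 33N^3 for all N ≥ 8.
For the base case N = 8: 3·3^N = 19683 and 33N^3 = 16896, so 19683 ≥ 16896.
For the inductive step, assume it holds for an arbitrary i ≥ 8, so 3·3^i ≥ 33i^3.
Then 3·3^(i + 1) = 3·(3·3^i) ≥ 3·(33i^3).
Also, for i ≥ 8 we have 3·(33i^3) ≥ 33(i+1)^3, since 3 ≥ (1 + 1/i)^3 for all i ≥ 8.
Combining, 3·3^(i + 1) ≥ 33(i+1)^3.
By the principle of mathematical induction, the result holds for all N ≥ 8.
Hence the smallest such n_0 is 8.

n_0 = 8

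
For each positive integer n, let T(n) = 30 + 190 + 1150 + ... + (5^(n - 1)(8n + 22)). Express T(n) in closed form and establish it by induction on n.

We claim T(n) = 5^n(2n + 5) - 5 for all n ≥ 1.
For the base case n = 1: T(1) = 30, and the closed form gives 30. They agree.
Inductive step: assume the claim holds for n = i, so T(i) = 5^i(2i + 5) - 5.
Then T(i+1) = T(i) + (5^i(8i + 30)) = (5^i(2i + 5) - 5) + (5^i(8i + 30)).
Simplifying, T(i+1) = 10·5^i·i + 35·5^i - 5 = 5^(i+1)(2(i+1) + 5) - 5,
which is the closed form with n = i+1.
By induction, the statement is established for all n ≥ 1.

T(n) = 5^n(2n + 5) - 5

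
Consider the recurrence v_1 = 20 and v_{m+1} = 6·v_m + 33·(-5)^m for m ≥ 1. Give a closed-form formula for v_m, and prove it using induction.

Computing the first terms: v_1 = 20, v_2 = -45, v_3 = 555. This suggests v_m = -3(-5)^m + 5·6^(m - 1).
Base step (m = 1): the formula gives 20 = 20 = v_1.
Inductive step: assume the claim holds for m = r, so v_r = -3(-5)^r + 5·6^(r - 1).
Then v_{r+1} = 6·v_r + 33·(-5)^r = 6·(-3(-5)^r + 5·6^(r - 1)) + 33·(-5)^r = -3(-5)^(r + 1) + 5·6^r = -3(-5)^(r+1) + 5·6^((r+1) - 1),
which is the claimed formula at m = r+1.
By induction, the statement is established for all m ≥ 1.

v_m = -3(-5)^m + 5·6^(m - 1)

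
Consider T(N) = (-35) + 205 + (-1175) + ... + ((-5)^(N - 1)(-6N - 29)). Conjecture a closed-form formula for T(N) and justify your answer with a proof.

We claim T(N) = (-5)^N(N + 5) - 5 for all N ≥ 1.
For the base case N = 1: T(1) = -35, and the closed form gives -35. They agree.
Inductive step: suppose the statement holds for some k ≥ 1, so T(k) = (-5)^k(k + 5) - 5.
Then T(k+1) = T(k) + ((-5)^k(-6k - 35)) = ((-5)^k(k + 5) - 5) + ((-5)^k(-6k - 35)).
Simplifying, T(k+1) = -5(-5)^k·k - 30(-5)^k - 5 = (-5)^(k+1)((k+1) + 5) - 5,
which is the closed form with N = k+1.
By induction, the statement is established for all N ≥ 1.

T(N) = (-5)^N(N + 5) - 5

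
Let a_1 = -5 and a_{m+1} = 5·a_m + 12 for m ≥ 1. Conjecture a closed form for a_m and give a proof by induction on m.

a_m = -2·5^(m - 1) - 3

Computing the first terms: a_1 = -5, a_2 = -13, a_3 = -53. This suggests a_m = -2·5^(m - 1) - 3.
When m = 1: the formula gives -5 = -5 = a_1.
For the inductive step, assume it holds for an arbitrary i ≥ 1, so a_i = -2·5^(i - 1) - 3.
Then a_{i+1} = 5·a_i + 12 = 5·(-2·5^(i - 1) - 3) + 12 = -2·5^i - 3 = -2·5^((i+1) - 1) - 3,
which is the claimed formula at m = i+1.
This completes the induction.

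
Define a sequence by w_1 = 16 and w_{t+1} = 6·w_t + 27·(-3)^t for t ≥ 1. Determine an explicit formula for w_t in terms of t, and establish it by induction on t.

Computing the first terms: w_1 = 16, w_2 = 15, w_3 = 333. This suggests w_t = (-3)^(t + 1) + 7·6^(t - 1).
Base case (t = 1): the formula gives 16 = 16 = w_1.
Suppose the result is true for t = k, so w_k = (-3)^(k + 1) + 7·6^(k - 1).
Then w_{k+1} = 6·w_k + 27·(-3)^k = 6·((-3)^(k + 1) + 7·6^(k - 1)) + 27·(-3)^k = (-3)^(k + 2) + 7·6^k = (-3)^((k+1) + 1) + 7·6^((k+1) - 1),
which is the claimed formula at t = k+1.
By the principle of mathematical induction, the result holds for all t ≥ 1.

w_t = (-3)^(t + 1) + 7·6^(t - 1)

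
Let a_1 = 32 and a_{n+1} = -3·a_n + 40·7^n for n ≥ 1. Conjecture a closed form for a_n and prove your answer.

a_n = 4(-3)^(n - 1) + 4·7^n

Computing the first terms: a_1 = 32, a_2 = 184, a_3 = 1408. This suggests a_n = 4(-3)^(n - 1) + 4·7^n.
Base step (n = 1): the formula gives 32 = 32 = a_1.
Inductive step: suppose the statement holds for some m ≥ 1, so a_m = 4(-3)^(m - 1) + 4·7^m.
Then a_{m+1} = -3·a_m + 40·7^m = -3·(4(-3)^(m - 1) + 4·7^m) + 40·7^m = 4(-3)^m + 4·7^(m + 1) = 4(-3)^((m+1) - 1) + 4·7^(m+1),
which is the claimed formula at n = m+1.
By induction, the statement is established for all n ≥ 1.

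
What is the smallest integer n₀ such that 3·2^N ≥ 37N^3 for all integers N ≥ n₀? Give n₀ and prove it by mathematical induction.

At N = 15: 98304 < 124875, so the inequality fails and n₀ ≥ 16. We prove 3·2^N ≥ 37N^3 for all N ≥ 16.
When N = 16: 3·2^N = 196608 and 37N^3 = 151552, so 196608 ≥ 151552.
Inductive step: suppose the statement holds for some j ≥ 16, so 3·2^j ≥ 37j^3.
Then 3·2^(j + 1) = 2·(3·2^j) ≥ 2·(37j^3).
Also, for j ≥ 16 we have 2·(37j^3) ≥ 37(j+1)^3, since 2 ≥ (1 + 1/j)^3 for all j ≥ 16.
Combining, 3·2^(j + 1) ≥ 37(j+1)^3.
This completes the induction.
Hence the smallest such n₀ is 16.

n₀ = 16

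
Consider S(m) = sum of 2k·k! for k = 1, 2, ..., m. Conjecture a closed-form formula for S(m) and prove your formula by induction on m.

S(m) = (2m + 2)m! - 2

We claim S(m) = (2m + 2)m! - 2 for all m ≥ 1.
For the base case m = 1: S(1) = 2, and the closed form gives 2. They agree.
Suppose the result is true for m = k, so S(k) = (2k + 2)k! - 2.
Then S(k+1) = S(k) + (2(k + 1)(k + 1)!) = ((2k + 2)k! - 2) + (2(k + 1)(k + 1)!).
Simplifying, S(k+1) = (2(k+1) + 2)(k+1)! - 2,
which is the closed form with m = k+1.
Hence, by induction on m, the claim holds for every m ≥ 1.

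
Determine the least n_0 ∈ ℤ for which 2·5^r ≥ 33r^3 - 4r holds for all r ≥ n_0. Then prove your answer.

At r = 4: 1250 < 2096, so the inequality fails and n_0 ≥ 5. We prove 2·5^r ≥ 33r^3 - 4r for all r ≥ 5.
When r = 5: 2·5^r = 6250 and 33r^3 - 4r = 4105, so 6250 ≥ 4105.
Inductive step: assume the claim holds for r = j, so 2·5^j ≥ 33j^3 - 4j.
Then 2·5^(j + 1) = 5·(2·5^j) ≥ 5·(33j^3 - 4j).
Also, for j ≥ 5 we have 5·(33j^3 - 4j) ≥ 33(j+1)^3 - 4(j+1), since 5·(33j^3 - 4j) − (33(j+1)^3 - 4(j+1)) = 132j^3 - 99j^2 - 115j - 29, which is nonnegative for all j ≥ 5.
Combining, 2·5^(j + 1) ≥ 33(j+1)^3 - 4(j+1).
Hence, by induction on r, the claim holds for every r ≥ 5.
Hence the smallest such n_0 is 5.

n_0 = 5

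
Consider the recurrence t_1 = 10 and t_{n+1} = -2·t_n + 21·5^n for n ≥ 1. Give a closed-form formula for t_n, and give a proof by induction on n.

Computing the first terms: t_1 = 10, t_2 = 85, t_3 = 355. This suggests t_n = -5(-2)^(n - 1) + 3·5^n.
For the base case n = 1: the formula gives 10 = 10 = t_1.
Inductive step: assume the claim holds for n = r, so t_r = -5(-2)^(r - 1) + 3·5^r.
Then t_{r+1} = -2·t_r + 21·5^r = -2·(-5(-2)^(r - 1) + 3·5^r) + 21·5^r = -5(-2)^r + 3·5^(r + 1) = -5(-2)^((r+1) - 1) + 3·5^(r+1),
which is the claimed formula at n = r+1.
By induction, the statement is established for all n ≥ 1.

t_n = -5(-2)^(n - 1) + 3·5^n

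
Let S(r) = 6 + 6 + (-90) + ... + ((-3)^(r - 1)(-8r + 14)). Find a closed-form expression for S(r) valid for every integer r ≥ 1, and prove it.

We claim S(r) = (-3)^r(2r - 3) + 3 for all r ≥ 1.
For the base case r = 1: S(1) = 6, and the closed form gives 6. They agree.
Inductive step: suppose the statement holds for some m ≥ 1, so S(m) = (-3)^m(2m - 3) + 3.
Then S(m+1) = S(m) + ((-3)^m(-8m + 6)) = ((-3)^m(2m - 3) + 3) + ((-3)^m(-8m + 6)).
Simplifying, S(m+1) = -6(-3)^m·m + 3(-3)^m + 3 = (-3)^(m+1)(2(m+1) - 3) + 3,
which is the closed form with r = m+1.
This completes the induction.

S(r) = (-3)^r(2r - 3) + 3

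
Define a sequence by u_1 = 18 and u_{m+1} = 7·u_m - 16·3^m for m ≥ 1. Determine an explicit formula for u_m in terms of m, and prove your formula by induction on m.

Computing the first terms: u_1 = 18, u_2 = 78, u_3 = 402. This suggests u_m = 4·3^m + 6·7^(m - 1).
Base case (m = 1): the formula gives 18 = 18 = u_1.
For the inductive step, assume it holds for an arbitrary r ≥ 1, so u_r = 4·3^r + 6·7^(r - 1).
Then u_{r+1} = 7·u_r - 16·3^r = 7·(4·3^r + 6·7^(r - 1)) - 16·3^r = 4·3^(r + 1) + 6·7^r = 4·3^(r+1) + 6·7^((r+1) - 1),
which is the claimed formula at m = r+1.
Hence, by induction on m, the claim holds for every m ≥ 1.

u_m = 4·3^m + 6·7^(m - 1)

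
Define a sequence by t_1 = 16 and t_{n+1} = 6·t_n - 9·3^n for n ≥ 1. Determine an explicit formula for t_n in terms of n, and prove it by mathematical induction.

t_n = 3^(n + 1) + 7·6^(n - 1)

Computing the first terms: t_1 = 16, t_2 = 69, t_3 = 333. This suggests t_n = 3^(n + 1) + 7·6^(n - 1).
Base step (n = 1): the formula gives 16 = 16 = t_1.
Inductive step: suppose the statement holds for some m ≥ 1, so t_m = 3^(m + 1) + 7·6^(m - 1).
Then t_{m+1} = 6·t_m - 9·3^m = 6·(3^(m + 1) + 7·6^(m - 1)) - 9·3^m = 3^(m + 2) + 7·6^m = 3^((m+1) + 1) + 7·6^((m+1) - 1),
which is the claimed formula at n = m+1.
Hence, by induction on n, the claim holds for every n ≥ 1.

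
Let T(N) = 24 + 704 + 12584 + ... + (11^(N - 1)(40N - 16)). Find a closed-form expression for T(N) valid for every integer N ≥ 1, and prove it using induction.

We claim T(N) = 2·11^N(2N - 1) + 2 for all N ≥ 1.
Base step (N = 1): T(1) = 24, and the closed form gives 24. They agree.
For the inductive step, assume it holds for an arbitrary p ≥ 1, so T(p) = 2·11^p(2p - 1) + 2.
Then T(p+1) = T(p) + (11^p(40p + 24)) = (2·11^p(2p - 1) + 2) + (11^p(40p + 24)).
Simplifying, T(p+1) = 44·11^p·p + 22·11^p + 2 = 2·11^(p+1)(2(p+1) - 1) + 2,
which is the closed form with N = p+1.
By the principle of mathematical induction, the result holds for all N ≥ 1.

T(N) = 2·11^N(2N - 1) + 2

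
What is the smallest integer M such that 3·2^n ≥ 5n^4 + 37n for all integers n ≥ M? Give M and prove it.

M = 18

At n = 17: 393216 < 418234, so the inequality fails and M ≥ 18. We prove 3·2^n ≥ 5n^4 + 37n for all n ≥ 18.
When n = 18: 3·2^n = 786432 and 5n^4 + 37n = 525546, so 786432 ≥ 525546.
Inductive step: assume the claim holds for n = p, so 3·2^p ≥ 5p^4 + 37p.
Then 3·2^(p + 1) = 2·(3·2^p) ≥ 2·(5p^4 + 37p).
Also, for p ≥ 18 we have 2·(5p^4 + 37p) ≥ 5(p+1)^4 + 37(p+1), since 2·(5p^4 + 37p) − (5(p+1)^4 + 37(p+1)) = 5p^4 - 20p^3 - 30p^2 + 17p - 42, which is nonnegative for all p ≥ 18.
Combining, 3·2^(p + 1) ≥ 5(p+1)^4 + 37(p+1).
By induction, the statement is established for all n ≥ 18.
Hence the smallest such M is 18.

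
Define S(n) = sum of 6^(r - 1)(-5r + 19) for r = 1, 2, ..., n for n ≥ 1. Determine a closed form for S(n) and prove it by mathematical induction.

We claim S(n) = 6^n(-n + 4) - 4 for all n ≥ 1.
Base case (n = 1): S(1) = 14, and the closed form gives 14. They agree.
Inductive step: assume the claim holds for n = r, so S(r) = 6^r(-r + 4) - 4.
Then S(r+1) = S(r) + (6^r(-5r + 14)) = (6^r(-r + 4) - 4) + (6^r(-5r + 14)).
Simplifying, S(r+1) = -6·6^r·r + 18·6^r - 4 = 6^(r+1)(-(r+1) + 4) - 4,
which is the closed form with n = r+1.
By induction, the statement is established for all n ≥ 1.

S(n) = 6^n(-n + 4) - 4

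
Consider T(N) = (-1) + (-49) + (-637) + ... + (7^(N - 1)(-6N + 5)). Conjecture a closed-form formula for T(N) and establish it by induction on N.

T(N) = 7^N(-N + 1) - 1

We claim T(N) = 7^N(-N + 1) - 1 for all N ≥ 1.
Base case (N = 1): T(1) = -1, and the closed form gives -1. They agree.
Inductive step: assume the claim holds for N = p, so T(p) = 7^p(-p + 1) - 1.
Then T(p+1) = T(p) + (7^p(-6p - 1)) = (7^p(-p + 1) - 1) + (7^p(-6p - 1)).
Simplifying, T(p+1) = -7·7^p·p - 1 = 7^(p+1)(-(p+1) + 1) - 1,
which is the closed form with N = p+1.
This completes the induction.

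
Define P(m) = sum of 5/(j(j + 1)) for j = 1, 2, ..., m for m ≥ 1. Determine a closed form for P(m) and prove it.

We claim P(m) = 5m/(m + 1) for all m ≥ 1.
When m = 1: P(1) = 5/2, and the closed form gives 5/2. They agree.
Suppose the result is true for m = j, so P(j) = 5j/(j + 1).
Then P(j+1) = P(j) + (5/((j + 1)(j + 2))) = (5j/(j + 1)) + (5/((j + 1)(j + 2))).
Simplifying, P(j+1) = 5(j + 1)/(j + 2) = 5(j+1)/((j+1) + 1),
which is the closed form with m = j+1.
By the principle of mathematical induction, the result holds for all m ≥ 1.

P(m) = 5m/(m + 1)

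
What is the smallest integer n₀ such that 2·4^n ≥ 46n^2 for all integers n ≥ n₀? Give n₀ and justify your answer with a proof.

n₀ = 5

At n = 4: 512 < 736, so the inequality fails and n₀ ≥ 5. We prove 2·4^n ≥ 46n^2 for all n ≥ 5.
For the base case n = 5: 2·4^n = 2048 and 46n^2 = 1150, so 2048 ≥ 1150.
For the inductive step, assume it holds for an arbitrary j ≥ 5, so 2·4^j ≥ 46j^2.
Then 2·4^(j + 1) = 4·(2·4^j) ≥ 4·(46j^2).
Also, for j ≥ 5 we have 4·(46j^2) ≥ 46(j+1)^2, since 4 ≥ (1 + 1/j)^2 for all j ≥ 5.
Combining, 2·4^(j + 1) ≥ 46(j+1)^2.
Hence, by induction on n, the claim holds for every n ≥ 5.
Hence the smallest such n₀ is 5.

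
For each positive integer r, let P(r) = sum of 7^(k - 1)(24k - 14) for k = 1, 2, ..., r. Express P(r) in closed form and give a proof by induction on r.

We claim P(r) = 7^r(4r - 3) + 3 for all r ≥ 1.
Base step (r = 1): P(1) = 10, and the closed form gives 10. They agree.
For the inductive step, assume it holds for an arbitrary k ≥ 1, so P(k) = 7^k(4k - 3) + 3.
Then P(k+1) = P(k) + (7^k(24k + 10)) = (7^k(4k - 3) + 3) + (7^k(24k + 10)).
Simplifying, P(k+1) = 28·7^k·k + 7·7^k + 3 = 7^(k+1)(4(k+1) - 3) + 3,
which is the closed form with r = k+1.
By induction, the statement is established for all r ≥ 1.

P(r) = 7^r(4r - 3) + 3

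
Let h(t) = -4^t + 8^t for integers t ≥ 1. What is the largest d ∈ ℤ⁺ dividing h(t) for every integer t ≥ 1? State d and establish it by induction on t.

d = 4

Computing the first values: h(1) = 4 and h(2) = 48; gcd(4, 48) = 4, so d ≤ 4.
We prove 4 | -4^t + 8^t for all t ≥ 1 by induction on t.
Base case (t = 1): h(1) = 4 = 4·(1), so 4 | h(1).
Suppose the result is true for t = j, i.e. 4 | h(j). Then
8^{j+1} − 4^{j+1} = 8·8^j − 4·4^j = 8·(8^j − 4^j) + (4)·4^j. The first term is divisible by 4 by the inductive hypothesis, and the second term (4)·4^j is divisible by 4 since 4 | 4. Hence 4 | h(j+1).
By the principle of mathematical induction, the result holds for all t ≥ 1.
Therefore the largest such d is 4.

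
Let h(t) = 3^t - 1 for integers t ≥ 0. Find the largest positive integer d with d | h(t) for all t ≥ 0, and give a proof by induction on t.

d = 2

Computing the first values: h(0) = 0 and h(1) = 2; gcd(0, 2) = 2, so d ≤ 2.
We prove 2 | 3^t - 1 for all t ≥ 0 by induction on t.
For the base case t = 0: h(0) = 0 = 2·(0), so 2 | h(0).
For the inductive step, assume it holds for an arbitrary i ≥ 0, i.e. 2 | h(i). Then
h(i+1) = 3^(i+1) - 1 = 3·(3^i - 1) + 2 = 3·h(i) + 2. The first term is divisible by 2 by the inductive hypothesis, and 2 is divisible by 2. Hence 2 | h(i+1).
Hence, by induction on t, the claim holds for every t ≥ 0.
Therefore the largest such d is 2.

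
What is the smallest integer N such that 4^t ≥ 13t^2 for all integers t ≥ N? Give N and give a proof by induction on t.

At t = 3: 64 < 117, so the inequality fails and N ≥ 4. We prove 4^t ≥ 13t^2 for all t ≥ 4.
When t = 4: 4^t = 256 and 13t^2 = 208, so 256 ≥ 208.
Inductive step: suppose the statement holds for some i ≥ 4, so 4^i ≥ 13i^2.
Then 4^(i + 1) = 4·(4^i) ≥ 4·(13i^2).
Also, for i ≥ 4 we have 4·(13i^2) ≥ 13(i+1)^2, since 4 ≥ (1 + 1/i)^2 for all i ≥ 4.
Combining, 4^(i + 1) ≥ 13(i+1)^2.
Hence, by induction on t, the claim holds for every t ≥ 4.
Hence the smallest such N is 4.

N = 4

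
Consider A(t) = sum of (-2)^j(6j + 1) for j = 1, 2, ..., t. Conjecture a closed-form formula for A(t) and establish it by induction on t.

A(t) = 2(-2)^t(2t + 1) - 2

We claim A(t) = 2(-2)^t(2t + 1) - 2 for all t ≥ 1.
Base case (t = 1): A(1) = -14, and the closed form gives -14. They agree.
Suppose the result is true for t = j, so A(j) = 2(-2)^j(2j + 1) - 2.
Then A(j+1) = A(j) + ((-2)^(j + 1)(6j + 7)) = (2(-2)^j(2j + 1) - 2) + ((-2)^(j + 1)(6j + 7)).
Simplifying, A(j+1) = -8(-2)^j·j - 12(-2)^j - 2 = 2(-2)^(j+1)(2(j+1) + 1) - 2,
which is the closed form with t = j+1.
This completes the induction.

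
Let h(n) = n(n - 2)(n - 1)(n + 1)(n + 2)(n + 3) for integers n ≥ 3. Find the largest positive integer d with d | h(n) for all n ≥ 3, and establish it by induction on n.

d = 720

Computing the first values: h(3) = 720 and h(4) = 5040; gcd(720, 5040) = 720, so d ≤ 720.
We prove 720 | n(n - 2)(n - 1)(n + 1)(n + 2)(n + 3) for all n ≥ 3 by induction on n.
When n = 3: h(3) = 720 = 720·(1), so 720 | h(3).
Suppose the result is true for n = r, i.e. 720 | h(r). Then
h(r+1) − h(r) = (r-1)·r·(r+1)·(r+2)·(r+3)·(r+4) − (r-2)·(r-1)·r·(r+1)·(r+2)·(r+3) = (r-1)·r·(r+1)·(r+2)·(r+3)·[(r+4) − (r-2)] = 6·(r-1)·r·(r+1)·(r+2)·(r+3). The product of 5 consecutive integers is divisible by (5)! = 120, so h(r+1) − h(r) is divisible by 6·120 = 720. By the inductive hypothesis 720 | h(r), hence 720 | h(r+1).
By the principle of mathematical induction, the result holds for all n ≥ 3.
Therefore the largest such d is 720.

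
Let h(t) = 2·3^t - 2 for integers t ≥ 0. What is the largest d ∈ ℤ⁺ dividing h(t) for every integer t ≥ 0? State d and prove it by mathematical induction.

d = 4

Computing the first values: h(0) = 0 and h(1) = 4; gcd(0, 4) = 4, so d ≤ 4.
We prove 4 | 2·3^t - 2 for all t ≥ 0 by induction on t.
Base case (t = 0): h(0) = 0 = 4·(0), so 4 | h(0).
Inductive step: suppose the statement holds for some p ≥ 0, i.e. 4 | h(p). Then
h(p+1) = 2·3^(p+1) - 2 = 3·(2·3^p - 2) + 4 = 3·h(p) + 4. The first term is divisible by 4 by the inductive hypothesis, and 4 is divisible by 4. Hence 4 | h(p+1).
This completes the induction.
Therefore the largest such d is 4.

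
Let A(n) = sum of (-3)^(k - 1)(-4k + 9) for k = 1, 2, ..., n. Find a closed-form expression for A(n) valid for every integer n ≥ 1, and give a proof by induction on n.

A(n) = (-3)^n(n - 2) + 2

We claim A(n) = (-3)^n(n - 2) + 2 for all n ≥ 1.
Base step (n = 1): A(1) = 5, and the closed form gives 5. They agree.
Suppose the result is true for n = k, so A(k) = (-3)^k(k - 2) + 2.
Then A(k+1) = A(k) + ((-3)^k(-4k + 5)) = ((-3)^k(k - 2) + 2) + ((-3)^k(-4k + 5)).
Simplifying, A(k+1) = (-3)^(k + 1)k - (-3)^(k + 1) + 2 = (-3)^(k+1)((k+1) - 2) + 2,
which is the closed form with n = k+1.
This completes the induction.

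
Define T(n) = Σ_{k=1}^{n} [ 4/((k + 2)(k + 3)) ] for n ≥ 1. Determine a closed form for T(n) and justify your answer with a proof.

We claim T(n) = 4n/(3(n + 3)) for all n ≥ 1.
For the base case n = 1: T(1) = 1/3, and the closed form gives 1/3. They agree.
Inductive step: assume the claim holds for n = k, so T(k) = 4k/(3(k + 3)).
Then T(k+1) = T(k) + (4/((k + 3)(k + 4))) = (4k/(3(k + 3))) + (4/((k + 3)(k + 4))).
Simplifying, T(k+1) = 4(k + 1)/(3(k + 4)) = 4(k+1)/(3((k+1) + 3)),
which is the closed form with n = k+1.
Hence, by induction on n, the claim holds for every n ≥ 1.

T(n) = 4n/(3(n + 3))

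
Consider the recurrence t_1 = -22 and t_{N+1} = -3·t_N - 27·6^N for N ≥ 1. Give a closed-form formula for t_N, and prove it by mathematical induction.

t_N = -4(-3)^(N - 1) - 3·6^N

Computing the first terms: t_1 = -22, t_2 = -96, t_3 = -684. This suggests t_N = -4(-3)^(N - 1) - 3·6^N.
When N = 1: the formula gives -22 = -22 = t_1.
Inductive step: assume the claim holds for N = p, so t_p = -4(-3)^(p - 1) - 3·6^p.
Then t_{p+1} = -3·t_p - 27·6^p = -3·(-4(-3)^(p - 1) - 3·6^p) - 27·6^p = -4(-3)^p - 3·6^(p + 1) = -4(-3)^((p+1) - 1) - 3·6^(p+1),
which is the claimed formula at N = p+1.
This completes the induction.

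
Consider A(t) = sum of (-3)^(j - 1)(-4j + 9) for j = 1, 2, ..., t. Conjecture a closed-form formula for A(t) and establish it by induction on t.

A(t) = (-3)^t(t - 2) + 2

We claim A(t) = (-3)^t(t - 2) + 2 for all t ≥ 1.
For the base case t = 1: A(1) = 5, and the closed form gives 5. They agree.
Inductive step: suppose the statement holds for some j ≥ 1, so A(j) = (-3)^j(j - 2) + 2.
Then A(j+1) = A(j) + ((-3)^j(-4j + 5)) = ((-3)^j(j - 2) + 2) + ((-3)^j(-4j + 5)).
Simplifying, A(j+1) = (-3)^(j + 1)j - (-3)^(j + 1) + 2 = (-3)^(j+1)((j+1) - 2) + 2,
which is the closed form with t = j+1.
By induction, the statement is established for all t ≥ 1.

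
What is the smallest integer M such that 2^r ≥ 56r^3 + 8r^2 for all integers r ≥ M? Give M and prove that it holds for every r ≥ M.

At r = 18: 262144 < 329184, so the inequality fails and M ≥ 19. We prove 2^r ≥ 56r^3 + 8r^2 for all r ≥ 19.
Base case (r = 19): 2^r = 524288 and 56r^3 + 8r^2 = 386992, so 524288 ≥ 386992.
Suppose the result is true for r = m, so 2^m ≥ 56m^3 + 8m^2.
Then 2^(m + 1) = 2·(2^m) ≥ 2·(56m^3 + 8m^2).
Also, for m ≥ 19 we have 2·(56m^3 + 8m^2) ≥ 56(m+1)^3 + 8(m+1)^2, since 2·(56m^3 + 8m^2) − (56(m+1)^3 + 8(m+1)^2) = 56m^3 - 160m^2 - 184m - 64, which is nonnegative for all m ≥ 19.
Combining, 2^(m + 1) ≥ 56(m+1)^3 + 8(m+1)^2.
By the principle of mathematical induction, the result holds for all r ≥ 19.
Hence the smallest such M is 19.

M = 19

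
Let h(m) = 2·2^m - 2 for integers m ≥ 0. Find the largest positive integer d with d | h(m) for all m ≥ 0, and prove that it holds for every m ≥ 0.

Computing the first values: h(0) = 0 and h(1) = 2; gcd(0, 2) = 2, so d ≤ 2.
We prove 2 | 2·2^m - 2 for all m ≥ 0 by induction on m.
For the base case m = 0: h(0) = 0 = 2·(0), so 2 | h(0).
Suppose the result is true for m = r, i.e. 2 | h(r). Then
h(r+1) = 2·2^(r+1) - 2 = 2·(2·2^r - 2) + 2 = 2·h(r) + 2. The first term is divisible by 2 by the inductive hypothesis, and 2 is divisible by 2. Hence 2 | h(r+1).
Hence, by induction on m, the claim holds for every m ≥ 0.
Therefore the largest such d is 2.

d = 2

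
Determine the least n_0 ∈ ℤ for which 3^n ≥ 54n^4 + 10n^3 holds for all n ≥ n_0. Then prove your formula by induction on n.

n_0 = 13

At n = 12: 531441 < 1137024, so the inequality fails and n_0 ≥ 13. We prove 3^n ≥ 54n^4 + 10n^3 for all n ≥ 13.
When n = 13: 3^n = 1594323 and 54n^4 + 10n^3 = 1564264, so 1594323 ≥ 1564264.
Suppose the result is true for n = r, so 3^r ≥ 54r^4 + 10r^3.
Then 3^(r + 1) = 3·(3^r) ≥ 3·(54r^4 + 10r^3).
Also, for r ≥ 13 we have 3·(54r^4 + 10r^3) ≥ 54(r+1)^4 + 10(r+1)^3, since 3·(54r^4 + 10r^3) − (54(r+1)^4 + 10(r+1)^3) = 108r^4 - 196r^3 - 354r^2 - 246r - 64, which is nonnegative for all r ≥ 13.
Combining, 3^(r + 1) ≥ 54(r+1)^4 + 10(r+1)^3.
By induction, the statement is established for all n ≥ 13.
Hence the smallest such n_0 is 13.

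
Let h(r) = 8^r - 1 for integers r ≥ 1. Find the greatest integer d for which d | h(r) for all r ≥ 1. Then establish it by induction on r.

d = 7

Computing the first values: h(1) = 7 and h(2) = 63; gcd(7, 63) = 7, so d ≤ 7.
We prove 7 | 8^r - 1 for all r ≥ 1 by induction on r.
Base case (r = 1): h(1) = 7 = 7·(1), so 7 | h(1).
For the inductive step, assume it holds for an arbitrary k ≥ 1, i.e. 7 | h(k). Then
8^{k+1} − 1^{k+1} = 8·8^k − 1·1^k = 8·(8^k − 1^k) + (7)·1^k. The first term is divisible by 7 by the inductive hypothesis, and the second term (7)·1^k is divisible by 7 since 7 | 7. Hence 7 | h(k+1).
By the principle of mathematical induction, the result holds for all r ≥ 1.
Therefore the largest such d is 7.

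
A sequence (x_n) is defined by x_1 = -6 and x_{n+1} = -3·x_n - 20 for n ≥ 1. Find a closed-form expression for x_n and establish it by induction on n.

Computing the first terms: x_1 = -6, x_2 = -2, x_3 = -14. This suggests x_n = -(-3)^(n - 1) - 5.
For the base case n = 1: the formula gives -6 = -6 = x_1.
Suppose the result is true for n = m, so x_m = -(-3)^(m - 1) - 5.
Then x_{m+1} = -3·x_m - 20 = -3·(-(-3)^(m - 1) - 5) - 20 = -(-3)^m - 5 = -(-3)^((m+1) - 1) - 5,
which is the claimed formula at n = m+1.
By the principle of mathematical induction, the result holds for all n ≥ 1.

x_n = -(-3)^(n - 1) - 5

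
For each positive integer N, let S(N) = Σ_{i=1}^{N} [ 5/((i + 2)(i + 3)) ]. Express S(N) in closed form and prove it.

S(N) = 5N/(3(N + 3))

We claim S(N) = 5N/(3(N + 3)) for all N ≥ 1.
Base case (N = 1): S(1) = 5/12, and the closed form gives 5/12. They agree.
For the inductive step, assume it holds for an arbitrary i ≥ 1, so S(i) = 5i/(3(i + 3)).
Then S(i+1) = S(i) + (5/((i + 3)(i + 4))) = (5i/(3(i + 3))) + (5/((i + 3)(i + 4))).
Simplifying, S(i+1) = 5(i + 1)/(3(i + 4)) = 5(i+1)/(3((i+1) + 3)),
which is the closed form with N = i+1.
By the principle of mathematical induction, the result holds for all N ≥ 1.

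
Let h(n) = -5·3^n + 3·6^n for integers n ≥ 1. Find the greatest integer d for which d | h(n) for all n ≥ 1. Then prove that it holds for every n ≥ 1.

Computing the first values: h(1) = 3 and h(2) = 63; gcd(3, 63) = 3, so d ≤ 3.
We prove 3 | -5·3^n + 3·6^n for all n ≥ 1 by induction on n.
When n = 1: h(1) = 3 = 3·(1), so 3 | h(1).
Inductive step: suppose the statement holds for some j ≥ 1, i.e. 3 | h(j). Then
h(j+1) − 6·h(j) = (-5·3^(j+1) + 3·6^(j+1)) − 6·(-5·3^j + 3·6^j) = (-5)·3^j·(3 − 6) = (15)·3^j. Since 3 | h(j) by the inductive hypothesis, 3 | 6·h(j); and 3 | 15 since 15 = 3·5. Therefore 3 | h(j+1).
This completes the induction.
Therefore the largest such d is 3.

d = 3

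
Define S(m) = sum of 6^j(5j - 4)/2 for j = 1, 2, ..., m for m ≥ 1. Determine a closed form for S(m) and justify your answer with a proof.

S(m) = 3·6^m(m - 1) + 3

We claim S(m) = 3·6^m(m - 1) + 3 for all m ≥ 1.
When m = 1: S(1) = 3, and the closed form gives 3. They agree.
Inductive step: suppose the statement holds for some j ≥ 1, so S(j) = 3·6^j(j - 1) + 3.
Then S(j+1) = S(j) + (6^j(15j + 3)) = (3·6^j(j - 1) + 3) + (6^j(15j + 3)).
Simplifying, S(j+1) = 18·6^j·j + 3 = 3·6^(j+1)((j+1) - 1) + 3,
which is the closed form with m = j+1.
Hence, by induction on m, the claim holds for every m ≥ 1.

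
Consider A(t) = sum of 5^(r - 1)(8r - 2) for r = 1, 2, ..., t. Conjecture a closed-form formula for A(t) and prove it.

A(t) = 5^t(2t - 1) + 1

We claim A(t) = 5^t(2t - 1) + 1 for all t ≥ 1.
When t = 1: A(1) = 6, and the closed form gives 6. They agree.
For the inductive step, assume it holds for an arbitrary r ≥ 1, so A(r) = 5^r(2r - 1) + 1.
Then A(r+1) = A(r) + (5^r(8r + 6)) = (5^r(2r - 1) + 1) + (5^r(8r + 6)).
Simplifying, A(r+1) = 10·5^r·r + 5·5^r + 1 = 5^(r+1)(2(r+1) - 1) + 1,
which is the closed form with t = r+1.
This completes the induction.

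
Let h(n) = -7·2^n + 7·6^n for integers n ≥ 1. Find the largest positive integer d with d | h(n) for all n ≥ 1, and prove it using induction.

Computing the first values: h(1) = 28 and h(2) = 224; gcd(28, 224) = 28, so d ≤ 28.
We prove 28 | -7·2^n + 7·6^n for all n ≥ 1 by induction on n.
Base step (n = 1): h(1) = 28 = 28·(1), so 28 | h(1).
Inductive step: assume the claim holds for n = k, i.e. 28 | h(k). Then
h(k+1) − 6·h(k) = (-7·2^(k+1) + 7·6^(k+1)) − 6·(-7·2^k + 7·6^k) = (-7)·2^k·(2 − 6) = (28)·2^k. Since 28 | h(k) by the inductive hypothesis, 28 | 6·h(k); and 28 | 28 since 28 = 28·1. Therefore 28 | h(k+1).
By the principle of mathematical induction, the result holds for all n ≥ 1.
Therefore the largest such d is 28.

d = 28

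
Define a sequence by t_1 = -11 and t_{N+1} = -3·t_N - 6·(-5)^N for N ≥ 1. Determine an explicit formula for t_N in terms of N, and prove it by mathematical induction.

Computing the first terms: t_1 = -11, t_2 = 63, t_3 = -339. This suggests t_N = 4(-3)^(N - 1) + 3(-5)^N.
When N = 1: the formula gives -11 = -11 = t_1.
For the inductive step, assume it holds for an arbitrary m ≥ 1, so t_m = 4(-3)^(m - 1) + 3(-5)^m.
Then t_{m+1} = -3·t_m - 6·(-5)^m = -3·(4(-3)^(m - 1) + 3(-5)^m) - 6·(-5)^m = 4(-3)^m + 3(-5)^(m + 1) = 4(-3)^((m+1) - 1) + 3(-5)^(m+1),
which is the claimed formula at N = m+1.
This completes the induction.

t_N = 4(-3)^(N - 1) + 3(-5)^N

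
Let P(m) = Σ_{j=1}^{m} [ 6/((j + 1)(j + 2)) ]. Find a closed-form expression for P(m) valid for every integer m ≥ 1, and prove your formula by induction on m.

P(m) = 3m/(m + 2)

We claim P(m) = 3m/(m + 2) for all m ≥ 1.
Base step (m = 1): P(1) = 1, and the closed form gives 1. They agree.
Inductive step: suppose the statement holds for some j ≥ 1, so P(j) = 3j/(j + 2).
Then P(j+1) = P(j) + (6/((j + 2)(j + 3))) = (3j/(j + 2)) + (6/((j + 2)(j + 3))).
Simplifying, P(j+1) = 3(j + 1)/(j + 3) = 3(j+1)/((j+1) + 2),
which is the closed form with m = j+1.
By induction, the statement is established for all m ≥ 1.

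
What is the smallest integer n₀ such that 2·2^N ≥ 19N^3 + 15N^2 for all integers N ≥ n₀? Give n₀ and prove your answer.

At N = 15: 65536 < 67500, so the inequality fails and n₀ ≥ 16. We prove 2·2^N ≥ 19N^3 + 15N^2 for all N ≥ 16.
For the base case N = 16: 2·2^N = 131072 and 19N^3 + 15N^2 = 81664, so 131072 ≥ 81664.
Inductive step: assume the claim holds for N = m, so 2·2^m ≥ 19m^3 + 15m^2.
Then 2·2^(m + 1) = 2·(2·2^m) ≥ 2·(19m^3 + 15m^2).
Also, for m ≥ 16 we have 2·(19m^3 + 15m^2) ≥ 19(m+1)^3 + 15(m+1)^2, since 2·(19m^3 + 15m^2) − (19(m+1)^3 + 15(m+1)^2) = 19m^3 - 42m^2 - 87m - 34, which is nonnegative for all m ≥ 16.
Combining, 2·2^(m + 1) ≥ 19(m+1)^3 + 15(m+1)^2.
Hence, by induction on N, the claim holds for every N ≥ 16.
Hence the smallest such n₀ is 16.

n₀ = 16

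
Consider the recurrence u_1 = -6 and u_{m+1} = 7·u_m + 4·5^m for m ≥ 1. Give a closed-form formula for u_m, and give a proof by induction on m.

u_m = -2·5^m + 4·7^(m - 1)

Computing the first terms: u_1 = -6, u_2 = -22, u_3 = -54. This suggests u_m = -2·5^m + 4·7^(m - 1).
Base step (m = 1): the formula gives -6 = -6 = u_1.
Suppose the result is true for m = i, so u_i = -2·5^i + 4·7^(i - 1).
Then u_{i+1} = 7·u_i + 4·5^i = 7·(-2·5^i + 4·7^(i - 1)) + 4·5^i = -2·5^(i + 1) + 4·7^i = -2·5^(i+1) + 4·7^((i+1) - 1),
which is the claimed formula at m = i+1.
This completes the induction.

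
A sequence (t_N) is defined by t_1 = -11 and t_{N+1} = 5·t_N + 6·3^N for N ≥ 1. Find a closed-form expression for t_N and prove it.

Computing the first terms: t_1 = -11, t_2 = -37, t_3 = -131. This suggests t_N = -3^(N + 1) - 2·5^(N - 1).
When N = 1: the formula gives -11 = -11 = t_1.
For the inductive step, assume it holds for an arbitrary j ≥ 1, so t_j = -3^(j + 1) - 2·5^(j - 1).
Then t_{j+1} = 5·t_j + 6·3^j = 5·(-3^(j + 1) - 2·5^(j - 1)) + 6·3^j = -3^(j + 2) - 2·5^j = -3^((j+1) + 1) - 2·5^((j+1) - 1),
which is the claimed formula at N = j+1.
By the principle of mathematical induction, the result holds for all N ≥ 1.

t_N = -3^(N + 1) - 2·5^(N - 1)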